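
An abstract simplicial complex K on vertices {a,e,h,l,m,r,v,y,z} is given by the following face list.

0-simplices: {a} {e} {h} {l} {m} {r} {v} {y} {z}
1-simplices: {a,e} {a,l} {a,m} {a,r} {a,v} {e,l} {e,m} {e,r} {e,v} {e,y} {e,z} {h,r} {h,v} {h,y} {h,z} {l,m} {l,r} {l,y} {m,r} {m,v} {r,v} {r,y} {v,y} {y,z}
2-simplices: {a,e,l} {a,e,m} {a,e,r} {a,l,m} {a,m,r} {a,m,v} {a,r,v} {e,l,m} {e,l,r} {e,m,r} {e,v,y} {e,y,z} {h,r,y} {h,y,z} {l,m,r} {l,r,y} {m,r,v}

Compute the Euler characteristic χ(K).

χ(K)=2

n_0=9 n_1=24 n_2=17
χ=+9−24+17=2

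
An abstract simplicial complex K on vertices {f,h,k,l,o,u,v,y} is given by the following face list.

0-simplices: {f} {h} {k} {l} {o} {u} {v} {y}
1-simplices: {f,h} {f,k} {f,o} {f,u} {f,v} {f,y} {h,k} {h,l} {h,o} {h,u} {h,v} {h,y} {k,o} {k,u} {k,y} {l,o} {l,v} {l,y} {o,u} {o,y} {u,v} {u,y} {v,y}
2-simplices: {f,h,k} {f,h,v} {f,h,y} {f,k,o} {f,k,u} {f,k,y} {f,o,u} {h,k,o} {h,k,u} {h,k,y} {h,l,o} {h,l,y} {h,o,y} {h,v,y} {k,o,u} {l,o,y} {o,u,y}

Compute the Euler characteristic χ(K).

n_0=8 n_1=23 n_2=17
χ=+8−23+17=2

χ(K)=2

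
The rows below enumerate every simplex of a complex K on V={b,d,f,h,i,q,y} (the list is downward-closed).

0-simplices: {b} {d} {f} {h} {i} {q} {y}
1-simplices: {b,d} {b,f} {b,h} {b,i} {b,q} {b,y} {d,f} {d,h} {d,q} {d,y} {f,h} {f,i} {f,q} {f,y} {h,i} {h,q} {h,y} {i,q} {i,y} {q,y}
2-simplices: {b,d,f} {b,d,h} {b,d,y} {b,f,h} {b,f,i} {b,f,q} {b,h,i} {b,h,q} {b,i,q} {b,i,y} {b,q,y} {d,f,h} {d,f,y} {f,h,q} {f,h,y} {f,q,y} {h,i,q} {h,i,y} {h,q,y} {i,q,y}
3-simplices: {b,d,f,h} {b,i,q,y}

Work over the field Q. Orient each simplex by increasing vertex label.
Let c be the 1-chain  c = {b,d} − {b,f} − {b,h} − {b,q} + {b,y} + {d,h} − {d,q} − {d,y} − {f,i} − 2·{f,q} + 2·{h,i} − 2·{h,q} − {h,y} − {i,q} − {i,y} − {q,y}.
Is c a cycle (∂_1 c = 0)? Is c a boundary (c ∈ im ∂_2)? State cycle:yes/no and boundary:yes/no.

n_0=7 n_1=20 n_2=20 n_3=2  [Q]
∂1: piv[bd,bf,bh,bi,bq,by] rk=6  ker:df,dh,dq,dy,fh,fi,fq,fy,hi,hq,hy,iq,iy,qy
∂2: piv[bdf,bdh,bdy,bfh,bfi,bfq,bhi,bhq,biq,biy,bqy,dfy,fhy] rk=13  ker:dfh,fhq,fqy,hiq,hiy,hqy,iqy
∂3: piv[bdfh,biqy] rk=2
∂1c = {b} + 2·{d} + 2·{f} + {h} + 3·{i} − 6·{q} − 3·{y}

cycle:no boundary:no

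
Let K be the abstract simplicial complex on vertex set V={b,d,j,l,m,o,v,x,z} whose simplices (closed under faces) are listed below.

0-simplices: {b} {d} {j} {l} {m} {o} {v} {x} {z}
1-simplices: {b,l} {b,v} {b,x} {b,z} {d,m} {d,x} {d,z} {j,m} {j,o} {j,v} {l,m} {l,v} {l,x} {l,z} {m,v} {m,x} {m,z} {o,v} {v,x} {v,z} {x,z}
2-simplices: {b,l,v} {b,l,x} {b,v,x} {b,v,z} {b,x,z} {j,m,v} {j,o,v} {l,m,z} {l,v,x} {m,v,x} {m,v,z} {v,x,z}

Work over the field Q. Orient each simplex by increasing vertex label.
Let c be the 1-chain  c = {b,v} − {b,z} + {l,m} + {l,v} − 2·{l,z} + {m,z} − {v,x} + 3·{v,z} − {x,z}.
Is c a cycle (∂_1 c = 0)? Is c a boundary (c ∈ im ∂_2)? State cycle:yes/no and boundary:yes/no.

n_0=9 n_1=21 n_2=12  [Q]
∂1: piv[bl,bv,bx,bz,dm,dx,jm,jo] rk=8  ker:dz,jv,lm,lv,lx,lz,mv,mx,mz,ov,vx,vz,xz
∂2: piv[blv,blx,bvx,bvz,bxz,jmv,jov,lmz,mvx,mvz] rk=10  ker:lvx,vxz
∂1c = 0
c vs im∂2: residual ≠ 0 ⇒ not boundary

cycle:yes boundary:no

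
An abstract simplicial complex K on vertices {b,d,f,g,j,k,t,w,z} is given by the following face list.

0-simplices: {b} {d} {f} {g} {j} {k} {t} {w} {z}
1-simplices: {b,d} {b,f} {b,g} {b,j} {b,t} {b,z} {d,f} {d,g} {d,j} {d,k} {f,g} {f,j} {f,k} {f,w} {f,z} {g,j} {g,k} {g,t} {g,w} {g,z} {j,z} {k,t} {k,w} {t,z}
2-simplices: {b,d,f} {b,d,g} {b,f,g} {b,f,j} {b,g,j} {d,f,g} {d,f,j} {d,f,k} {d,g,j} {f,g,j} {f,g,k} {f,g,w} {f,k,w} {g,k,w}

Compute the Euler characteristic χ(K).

n_0=9 n_1=24 n_2=14
χ=+9−24+14=-1

χ(K)=-1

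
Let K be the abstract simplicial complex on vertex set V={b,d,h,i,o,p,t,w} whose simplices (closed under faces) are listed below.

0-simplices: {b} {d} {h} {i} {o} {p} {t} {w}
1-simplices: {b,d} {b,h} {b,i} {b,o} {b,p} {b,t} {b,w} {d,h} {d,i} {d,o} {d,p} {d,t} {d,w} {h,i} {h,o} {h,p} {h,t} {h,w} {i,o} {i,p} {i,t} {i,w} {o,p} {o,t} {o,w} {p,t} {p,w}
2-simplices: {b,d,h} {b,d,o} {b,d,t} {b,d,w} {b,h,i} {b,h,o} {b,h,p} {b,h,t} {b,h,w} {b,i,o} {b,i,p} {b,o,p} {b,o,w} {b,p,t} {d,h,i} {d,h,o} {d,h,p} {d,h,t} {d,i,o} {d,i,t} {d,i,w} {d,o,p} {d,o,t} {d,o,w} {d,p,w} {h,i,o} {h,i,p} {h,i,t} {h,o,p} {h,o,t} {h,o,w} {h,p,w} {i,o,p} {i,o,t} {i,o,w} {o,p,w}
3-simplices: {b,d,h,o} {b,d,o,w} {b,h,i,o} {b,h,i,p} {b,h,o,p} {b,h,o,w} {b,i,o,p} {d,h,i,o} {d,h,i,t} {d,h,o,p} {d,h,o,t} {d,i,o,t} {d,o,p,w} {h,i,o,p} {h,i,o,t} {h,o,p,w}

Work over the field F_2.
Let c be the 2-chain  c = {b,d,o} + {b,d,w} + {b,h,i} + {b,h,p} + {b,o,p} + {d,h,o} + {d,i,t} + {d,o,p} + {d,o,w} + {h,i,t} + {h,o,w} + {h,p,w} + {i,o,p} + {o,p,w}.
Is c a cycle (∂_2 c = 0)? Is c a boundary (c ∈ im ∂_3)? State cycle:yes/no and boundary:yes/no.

cycle:no boundary:no

n_0=8 n_1=27 n_2=36 n_3=16  [Z2]
∂1: piv[bd,bh,bi,bo,bp,bt,bw] rk=7  ker:dh,di,do,dp,dt,dw,hi,ho,hp,ht,hw,io,ip,it,iw,op,ot,ow,pt,pw
∂2: piv[bdh,bdo,bdt,bdw,bhi,bho,bhp,bht,bhw,bio,bip,bop,bow,bpt,dhi,dhp,dit,diw,dot,dpw] rk=20  ker:dho,dht,dio,dop,dow,hio,hip,hit,hop,hot,how,hpw,iop,iot,iow,opw
∂3: piv[bdho,bdow,bhio,bhip,bhop,bhow,biop,dhio,dhit,dhop,dhot,diot,dopw,hopw] rk=14  ker:hiop,hiot
∂2c = {b,i} + {b,w} + {d,h} + {d,i} + {d,p} + {d,t} + {h,t} + {i,o} + {i,p} + {o,w}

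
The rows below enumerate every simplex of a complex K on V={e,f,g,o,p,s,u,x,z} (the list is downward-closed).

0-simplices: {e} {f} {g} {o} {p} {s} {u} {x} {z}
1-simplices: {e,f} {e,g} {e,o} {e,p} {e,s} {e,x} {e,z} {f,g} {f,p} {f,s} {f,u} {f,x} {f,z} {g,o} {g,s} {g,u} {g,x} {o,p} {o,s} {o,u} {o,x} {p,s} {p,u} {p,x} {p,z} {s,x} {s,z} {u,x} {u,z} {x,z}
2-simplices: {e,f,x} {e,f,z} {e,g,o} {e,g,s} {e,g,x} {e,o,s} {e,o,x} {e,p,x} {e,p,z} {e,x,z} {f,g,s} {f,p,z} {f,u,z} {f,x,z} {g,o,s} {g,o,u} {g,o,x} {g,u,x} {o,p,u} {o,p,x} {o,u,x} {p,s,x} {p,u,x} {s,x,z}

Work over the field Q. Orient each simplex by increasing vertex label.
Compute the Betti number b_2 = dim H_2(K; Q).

b_2=5

n_0=9 n_1=30 n_2=24  [Q]
∂1: piv[ef,eg,eo,ep,es,ex,ez,fu] rk=8  ker:fg,fp,fs,fx,fz,go,gs,gu,gx,op,os,ou,ox,ps,pu,px,pz,sx,sz,ux,uz,xz
∂2: piv[efx,efz,ego,egs,egx,eos,eox,epx,epz,exz,fgs,fpz,fuz,gou,gux,opu,opx,psx,sxz] rk=19  ker:fxz,gos,gox,oux,pux
b_2=(24−19)−0=5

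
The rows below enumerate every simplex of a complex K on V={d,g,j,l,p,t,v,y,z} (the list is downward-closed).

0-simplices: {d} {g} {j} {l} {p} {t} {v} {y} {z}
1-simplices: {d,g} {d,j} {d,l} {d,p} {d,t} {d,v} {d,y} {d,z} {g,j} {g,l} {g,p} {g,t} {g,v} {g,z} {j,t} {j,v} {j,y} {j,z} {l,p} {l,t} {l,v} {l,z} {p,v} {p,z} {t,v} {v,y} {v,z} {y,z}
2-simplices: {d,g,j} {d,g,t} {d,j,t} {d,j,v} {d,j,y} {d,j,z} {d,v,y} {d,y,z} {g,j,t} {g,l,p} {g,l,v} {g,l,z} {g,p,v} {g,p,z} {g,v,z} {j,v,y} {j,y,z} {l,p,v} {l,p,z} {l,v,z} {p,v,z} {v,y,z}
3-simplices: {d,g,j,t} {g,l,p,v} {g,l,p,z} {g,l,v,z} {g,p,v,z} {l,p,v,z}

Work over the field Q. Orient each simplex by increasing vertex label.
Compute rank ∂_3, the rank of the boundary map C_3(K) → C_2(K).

rank∂_3=5

n_0=9 n_1=28 n_2=22 n_3=6  [Q]
∂1: piv[dg,dj,dl,dp,dt,dv,dy,dz] rk=8  ker:gj,gl,gp,gt,gv,gz,jt,jv,jy,jz,lp,lt,lv,lz,pv,pz,tv,vy,vz,yz
∂2: piv[dgj,dgt,djt,djv,djy,djz,dvy,dyz,glp,glv,glz,gpv,gpz,gvz,vyz] rk=15  ker:gjt,jvy,jyz,lpv,lpz,lvz,pvz
∂3: piv[dgjt,glpv,glpz,glvz,gpvz] rk=5  ker:lpvz
rk∂_3=5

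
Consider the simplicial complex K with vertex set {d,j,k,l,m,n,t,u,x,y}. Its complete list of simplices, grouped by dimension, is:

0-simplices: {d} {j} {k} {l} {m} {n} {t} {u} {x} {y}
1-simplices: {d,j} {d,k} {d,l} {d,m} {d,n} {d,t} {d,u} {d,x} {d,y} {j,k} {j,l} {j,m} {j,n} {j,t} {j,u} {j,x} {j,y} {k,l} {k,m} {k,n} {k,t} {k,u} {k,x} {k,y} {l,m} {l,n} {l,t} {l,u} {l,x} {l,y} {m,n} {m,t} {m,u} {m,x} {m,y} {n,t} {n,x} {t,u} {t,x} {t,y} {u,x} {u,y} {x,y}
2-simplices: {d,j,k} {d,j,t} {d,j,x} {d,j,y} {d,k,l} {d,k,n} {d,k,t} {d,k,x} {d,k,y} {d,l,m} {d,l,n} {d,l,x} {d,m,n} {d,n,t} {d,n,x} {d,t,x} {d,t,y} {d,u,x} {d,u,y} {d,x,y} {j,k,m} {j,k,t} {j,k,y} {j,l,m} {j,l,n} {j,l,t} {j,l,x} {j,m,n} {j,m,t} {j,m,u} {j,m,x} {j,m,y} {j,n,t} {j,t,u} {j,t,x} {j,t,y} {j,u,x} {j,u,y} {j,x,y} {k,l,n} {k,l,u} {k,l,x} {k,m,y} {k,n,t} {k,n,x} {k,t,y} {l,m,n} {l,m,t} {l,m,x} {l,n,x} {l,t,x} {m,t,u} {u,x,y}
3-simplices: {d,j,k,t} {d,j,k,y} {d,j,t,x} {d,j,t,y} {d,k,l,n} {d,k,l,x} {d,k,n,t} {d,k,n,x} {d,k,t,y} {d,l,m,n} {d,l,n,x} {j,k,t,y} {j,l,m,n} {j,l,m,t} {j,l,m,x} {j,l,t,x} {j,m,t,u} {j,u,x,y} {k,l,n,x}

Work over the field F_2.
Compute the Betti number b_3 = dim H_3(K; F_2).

b_3=2

n_0=10 n_1=43 n_2=53 n_3=19  [Z2]
∂1: piv[dj,dk,dl,dm,dn,dt,du,dx,dy] rk=9  ker:jk,jl,jm,jn,jt,ju,jx,jy,kl,km,kn,kt,ku,kx,ky,lm,ln,lt,lu,lx,ly,mn,mt,mu,mx,my,nt,nx,tu,tx,ty,ux,uy,xy
∂2: piv[djk,djt,djx,djy,dkl,dkn,dkt,dkx,dky,dlm,dln,dlx,dmn,dnt,dnx,dtx,dty,dux,duy,dxy,jkm,jlm,jln,jlt,jlx,jmt,jmu,jmx,jmy,jtu,jux,klu] rk=32  ker:jkt,jky,jmn,jnt,jtx,jty,juy,jxy,kln,klx,kmy,knt,knx,kty,lmn,lmt,lmx,lnx,ltx,mtu,uxy
∂3: piv[djkt,djky,djtx,djty,dkln,dklx,dknt,dknx,dkty,dlmn,dlnx,jlmn,jlmt,jlmx,jltx,jmtu,juxy] rk=17  ker:jkty,klnx
b_3=(19−17)−0=2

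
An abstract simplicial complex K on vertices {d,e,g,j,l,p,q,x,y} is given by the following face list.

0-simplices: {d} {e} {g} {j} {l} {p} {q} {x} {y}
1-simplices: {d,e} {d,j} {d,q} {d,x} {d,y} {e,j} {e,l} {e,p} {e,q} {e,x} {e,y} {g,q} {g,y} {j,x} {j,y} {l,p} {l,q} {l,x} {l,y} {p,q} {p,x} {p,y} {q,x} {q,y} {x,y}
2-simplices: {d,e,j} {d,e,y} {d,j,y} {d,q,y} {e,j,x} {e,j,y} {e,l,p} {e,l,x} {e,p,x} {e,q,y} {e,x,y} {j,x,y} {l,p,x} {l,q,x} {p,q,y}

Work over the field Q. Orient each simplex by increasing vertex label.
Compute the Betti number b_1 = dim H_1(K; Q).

b_1=5

n_0=9 n_1=25 n_2=15  [Q]
∂1: piv[de,dj,dq,dx,dy,el,ep,gq] rk=8  ker:ej,eq,ex,ey,gy,jx,jy,lp,lq,lx,ly,pq,px,py,qx,qy,xy
∂2: piv[dej,dey,djy,dqy,ejx,elp,elx,epx,eqy,exy,lqx,pqy] rk=12  ker:ejy,jxy,lpx
b_1=(25−8)−12=5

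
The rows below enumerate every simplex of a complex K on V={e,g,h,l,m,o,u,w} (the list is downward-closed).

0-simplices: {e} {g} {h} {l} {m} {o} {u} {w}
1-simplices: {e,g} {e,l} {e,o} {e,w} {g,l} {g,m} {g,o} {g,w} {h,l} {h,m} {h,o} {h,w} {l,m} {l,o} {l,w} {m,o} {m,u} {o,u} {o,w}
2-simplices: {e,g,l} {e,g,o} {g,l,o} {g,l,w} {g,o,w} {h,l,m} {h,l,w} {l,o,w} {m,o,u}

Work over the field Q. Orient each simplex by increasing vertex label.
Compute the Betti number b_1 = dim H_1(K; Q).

n_0=8 n_1=19 n_2=9  [Q]
∂1: piv[eg,el,eo,ew,gm,hl,mu] rk=7  ker:gl,go,gw,hm,ho,hw,lm,lo,lw,mo,ou,ow
∂2: piv[egl,ego,glo,glw,gow,hlm,hlw,mou] rk=8  ker:low
b_1=(19−7)−8=4

b_1=4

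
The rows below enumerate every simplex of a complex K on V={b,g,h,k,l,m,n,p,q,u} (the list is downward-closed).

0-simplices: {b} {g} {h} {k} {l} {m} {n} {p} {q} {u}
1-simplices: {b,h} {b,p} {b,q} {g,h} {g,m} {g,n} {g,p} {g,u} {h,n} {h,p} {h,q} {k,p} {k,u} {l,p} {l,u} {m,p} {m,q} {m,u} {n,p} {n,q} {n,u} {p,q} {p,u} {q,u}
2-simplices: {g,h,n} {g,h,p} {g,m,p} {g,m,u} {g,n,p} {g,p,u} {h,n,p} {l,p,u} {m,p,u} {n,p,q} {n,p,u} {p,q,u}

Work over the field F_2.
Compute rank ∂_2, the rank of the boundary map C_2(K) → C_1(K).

n_0=10 n_1=24 n_2=12  [Z2]
∂1: piv[bh,bp,bq,gh,gm,gn,gu,kp,lp] rk=9  ker:gp,hn,hp,hq,ku,lu,mp,mq,mu,np,nq,nu,pq,pu,qu
∂2: piv[ghn,ghp,gmp,gmu,gnp,gpu,lpu,npq,npu,pqu] rk=10  ker:hnp,mpu
rk∂_2=10

rank∂_2=10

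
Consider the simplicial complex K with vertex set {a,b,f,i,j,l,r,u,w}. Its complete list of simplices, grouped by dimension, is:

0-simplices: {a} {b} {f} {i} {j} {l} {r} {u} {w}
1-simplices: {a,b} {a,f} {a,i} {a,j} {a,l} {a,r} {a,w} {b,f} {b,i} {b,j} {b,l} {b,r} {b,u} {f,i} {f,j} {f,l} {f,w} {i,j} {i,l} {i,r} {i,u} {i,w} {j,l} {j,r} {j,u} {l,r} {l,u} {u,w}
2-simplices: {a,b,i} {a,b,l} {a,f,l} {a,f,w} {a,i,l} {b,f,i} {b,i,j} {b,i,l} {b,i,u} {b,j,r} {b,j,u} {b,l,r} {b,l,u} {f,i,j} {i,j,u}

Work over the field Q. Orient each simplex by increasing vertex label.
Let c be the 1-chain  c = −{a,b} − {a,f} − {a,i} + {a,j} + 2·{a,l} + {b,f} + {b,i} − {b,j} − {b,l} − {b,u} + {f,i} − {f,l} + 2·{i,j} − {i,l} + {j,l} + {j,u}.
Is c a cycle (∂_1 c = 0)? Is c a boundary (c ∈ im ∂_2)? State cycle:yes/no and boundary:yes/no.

n_0=9 n_1=28 n_2=15  [Q]
∂1: piv[ab,af,ai,aj,al,ar,aw,bu] rk=8  ker:bf,bi,bj,bl,br,fi,fj,fl,fw,ij,il,ir,iu,iw,jl,jr,ju,lr,lu,uw
∂2: piv[abi,abl,afl,afw,ail,bfi,bij,biu,bjr,bju,blr,blu,fij] rk=13  ker:bil,iju
∂1c = 0
c vs im∂2: residual ≠ 0 ⇒ not boundary

cycle:yes boundary:no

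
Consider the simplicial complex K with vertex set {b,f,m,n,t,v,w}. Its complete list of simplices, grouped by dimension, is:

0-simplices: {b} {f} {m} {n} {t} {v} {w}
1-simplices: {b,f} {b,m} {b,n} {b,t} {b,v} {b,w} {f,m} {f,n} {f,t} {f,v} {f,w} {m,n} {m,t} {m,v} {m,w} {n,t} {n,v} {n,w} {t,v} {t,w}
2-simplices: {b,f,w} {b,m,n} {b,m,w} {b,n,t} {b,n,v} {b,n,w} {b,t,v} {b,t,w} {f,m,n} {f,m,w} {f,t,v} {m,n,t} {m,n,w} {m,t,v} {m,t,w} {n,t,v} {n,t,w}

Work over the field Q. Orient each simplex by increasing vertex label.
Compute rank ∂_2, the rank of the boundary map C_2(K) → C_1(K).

n_0=7 n_1=20 n_2=17  [Q]
∂1: piv[bf,bm,bn,bt,bv,bw] rk=6  ker:fm,fn,ft,fv,fw,mn,mt,mv,mw,nt,nv,nw,tv,tw
∂2: piv[bfw,bmn,bmw,bnt,bnv,bnw,btv,btw,fmn,fmw,ftv,mnt,mtv] rk=13  ker:mnw,mtw,ntv,ntw
rk∂_2=13

rank∂_2=13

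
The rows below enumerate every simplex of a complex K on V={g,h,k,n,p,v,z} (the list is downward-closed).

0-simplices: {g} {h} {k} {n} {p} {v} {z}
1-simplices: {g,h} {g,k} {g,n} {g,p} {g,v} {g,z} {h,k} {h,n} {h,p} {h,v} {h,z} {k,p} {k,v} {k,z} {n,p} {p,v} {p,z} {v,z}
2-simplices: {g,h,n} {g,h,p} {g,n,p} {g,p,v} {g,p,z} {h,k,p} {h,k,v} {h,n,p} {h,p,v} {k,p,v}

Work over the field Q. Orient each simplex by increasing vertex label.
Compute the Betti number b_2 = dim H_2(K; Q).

b_2=2

n_0=7 n_1=18 n_2=10  [Q]
∂1: piv[gh,gk,gn,gp,gv,gz] rk=6  ker:hk,hn,hp,hv,hz,kp,kv,kz,np,pv,pz,vz
∂2: piv[ghn,ghp,gnp,gpv,gpz,hkp,hkv,hpv] rk=8  ker:hnp,kpv
b_2=(10−8)−0=2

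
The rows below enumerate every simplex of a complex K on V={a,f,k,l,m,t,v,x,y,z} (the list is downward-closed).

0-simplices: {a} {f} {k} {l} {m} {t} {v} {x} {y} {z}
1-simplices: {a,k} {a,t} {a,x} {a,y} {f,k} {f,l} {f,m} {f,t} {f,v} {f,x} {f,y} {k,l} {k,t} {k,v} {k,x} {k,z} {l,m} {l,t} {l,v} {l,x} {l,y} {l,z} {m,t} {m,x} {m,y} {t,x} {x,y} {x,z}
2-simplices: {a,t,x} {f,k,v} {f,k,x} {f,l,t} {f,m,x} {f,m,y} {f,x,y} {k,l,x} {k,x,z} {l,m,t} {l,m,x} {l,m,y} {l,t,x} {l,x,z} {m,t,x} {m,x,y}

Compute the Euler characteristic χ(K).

χ(K)=-2

n_0=10 n_1=28 n_2=16
χ=+10−28+16=-2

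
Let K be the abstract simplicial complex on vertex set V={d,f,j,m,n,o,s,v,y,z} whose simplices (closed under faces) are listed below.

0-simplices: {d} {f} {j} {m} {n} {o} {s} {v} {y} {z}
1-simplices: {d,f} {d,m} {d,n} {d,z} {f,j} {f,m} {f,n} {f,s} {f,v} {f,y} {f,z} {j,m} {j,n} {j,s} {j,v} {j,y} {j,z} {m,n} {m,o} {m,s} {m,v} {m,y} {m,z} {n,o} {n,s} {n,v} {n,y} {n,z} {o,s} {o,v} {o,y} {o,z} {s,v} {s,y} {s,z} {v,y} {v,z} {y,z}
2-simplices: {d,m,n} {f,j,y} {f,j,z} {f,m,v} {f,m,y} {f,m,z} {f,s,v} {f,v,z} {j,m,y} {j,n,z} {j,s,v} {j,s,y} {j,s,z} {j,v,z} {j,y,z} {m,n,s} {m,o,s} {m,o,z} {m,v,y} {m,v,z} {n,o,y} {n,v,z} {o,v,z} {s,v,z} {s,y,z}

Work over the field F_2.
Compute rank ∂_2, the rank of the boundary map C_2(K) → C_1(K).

rank∂_2=22

n_0=10 n_1=38 n_2=25  [Z2]
∂1: piv[df,dm,dn,dz,fj,fs,fv,fy,mo] rk=9  ker:fm,fn,fz,jm,jn,js,jv,jy,jz,mn,ms,mv,my,mz,no,ns,nv,ny,nz,os,ov,oy,oz,sv,sy,sz,vy,vz,yz
∂2: piv[dmn,fjy,fjz,fmv,fmy,fmz,fsv,fvz,jmy,jnz,jsv,jsy,jsz,jvz,jyz,mns,mos,moz,mvy,noy,nvz,ovz] rk=22  ker:mvz,svz,syz
rk∂_2=22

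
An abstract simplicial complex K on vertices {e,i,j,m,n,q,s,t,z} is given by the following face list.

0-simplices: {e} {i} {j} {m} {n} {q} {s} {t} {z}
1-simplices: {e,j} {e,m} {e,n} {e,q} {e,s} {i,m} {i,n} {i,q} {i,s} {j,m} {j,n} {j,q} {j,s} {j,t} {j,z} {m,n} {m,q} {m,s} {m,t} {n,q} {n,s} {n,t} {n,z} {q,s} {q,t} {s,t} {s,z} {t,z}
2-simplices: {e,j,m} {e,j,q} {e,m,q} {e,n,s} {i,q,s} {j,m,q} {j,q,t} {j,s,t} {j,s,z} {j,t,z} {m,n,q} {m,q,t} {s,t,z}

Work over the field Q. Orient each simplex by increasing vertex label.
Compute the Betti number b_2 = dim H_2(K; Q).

n_0=9 n_1=28 n_2=13  [Q]
∂1: piv[ej,em,en,eq,es,im,jt,jz] rk=8  ker:in,iq,is,jm,jn,jq,js,mn,mq,ms,mt,nq,ns,nt,nz,qs,qt,st,sz,tz
∂2: piv[ejm,ejq,emq,ens,iqs,jqt,jst,jsz,jtz,mnq,mqt] rk=11  ker:jmq,stz
b_2=(13−11)−0=2

b_2=2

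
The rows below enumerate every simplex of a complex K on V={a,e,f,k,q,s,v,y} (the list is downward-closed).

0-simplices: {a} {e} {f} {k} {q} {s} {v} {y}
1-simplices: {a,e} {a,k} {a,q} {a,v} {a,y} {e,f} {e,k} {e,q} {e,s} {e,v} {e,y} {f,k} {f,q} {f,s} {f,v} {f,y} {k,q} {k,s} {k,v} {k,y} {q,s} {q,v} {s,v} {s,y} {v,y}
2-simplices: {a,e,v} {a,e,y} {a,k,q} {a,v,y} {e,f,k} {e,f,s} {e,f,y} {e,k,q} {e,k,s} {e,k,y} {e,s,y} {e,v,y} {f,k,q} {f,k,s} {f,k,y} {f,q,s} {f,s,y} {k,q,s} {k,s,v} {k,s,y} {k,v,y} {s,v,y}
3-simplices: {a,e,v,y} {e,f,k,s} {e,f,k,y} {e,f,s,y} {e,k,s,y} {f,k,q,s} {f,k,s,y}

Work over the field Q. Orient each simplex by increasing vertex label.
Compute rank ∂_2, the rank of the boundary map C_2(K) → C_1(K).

rank∂_2=15

n_0=8 n_1=25 n_2=22 n_3=7  [Q]
∂1: piv[ae,ak,aq,av,ay,ef,es] rk=7  ker:ek,eq,ev,ey,fk,fq,fs,fv,fy,kq,ks,kv,ky,qs,qv,sv,sy,vy
∂2: piv[aev,aey,akq,avy,efk,efs,efy,ekq,eks,eky,esy,fkq,fqs,ksv,kvy] rk=15  ker:evy,fks,fky,fsy,kqs,ksy,svy
∂3: piv[aevy,efks,efky,efsy,eksy,fkqs] rk=6  ker:fksy
rk∂_2=15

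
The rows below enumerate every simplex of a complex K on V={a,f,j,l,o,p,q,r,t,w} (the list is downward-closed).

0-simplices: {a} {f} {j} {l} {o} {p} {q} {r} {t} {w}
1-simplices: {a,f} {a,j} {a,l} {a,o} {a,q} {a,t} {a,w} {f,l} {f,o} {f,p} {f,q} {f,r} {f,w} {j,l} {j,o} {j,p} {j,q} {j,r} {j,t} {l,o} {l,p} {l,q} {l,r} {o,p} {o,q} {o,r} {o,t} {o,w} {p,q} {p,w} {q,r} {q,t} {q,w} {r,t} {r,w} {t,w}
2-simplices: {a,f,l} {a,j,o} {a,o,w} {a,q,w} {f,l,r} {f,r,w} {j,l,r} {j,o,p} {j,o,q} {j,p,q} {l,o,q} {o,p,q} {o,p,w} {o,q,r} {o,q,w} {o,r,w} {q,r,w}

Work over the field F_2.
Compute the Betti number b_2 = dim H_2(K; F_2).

n_0=10 n_1=36 n_2=17  [Z2]
∂1: piv[af,aj,al,ao,aq,at,aw,fp,fr] rk=9  ker:fl,fo,fq,fw,jl,jo,jp,jq,jr,jt,lo,lp,lq,lr,op,oq,or,ot,ow,pq,pw,qr,qt,qw,rt,rw,tw
∂2: piv[afl,ajo,aow,aqw,flr,frw,jlr,jop,joq,jpq,loq,opw,oqr,oqw,orw] rk=15  ker:opq,qrw
b_2=(17−15)−0=2

b_2=2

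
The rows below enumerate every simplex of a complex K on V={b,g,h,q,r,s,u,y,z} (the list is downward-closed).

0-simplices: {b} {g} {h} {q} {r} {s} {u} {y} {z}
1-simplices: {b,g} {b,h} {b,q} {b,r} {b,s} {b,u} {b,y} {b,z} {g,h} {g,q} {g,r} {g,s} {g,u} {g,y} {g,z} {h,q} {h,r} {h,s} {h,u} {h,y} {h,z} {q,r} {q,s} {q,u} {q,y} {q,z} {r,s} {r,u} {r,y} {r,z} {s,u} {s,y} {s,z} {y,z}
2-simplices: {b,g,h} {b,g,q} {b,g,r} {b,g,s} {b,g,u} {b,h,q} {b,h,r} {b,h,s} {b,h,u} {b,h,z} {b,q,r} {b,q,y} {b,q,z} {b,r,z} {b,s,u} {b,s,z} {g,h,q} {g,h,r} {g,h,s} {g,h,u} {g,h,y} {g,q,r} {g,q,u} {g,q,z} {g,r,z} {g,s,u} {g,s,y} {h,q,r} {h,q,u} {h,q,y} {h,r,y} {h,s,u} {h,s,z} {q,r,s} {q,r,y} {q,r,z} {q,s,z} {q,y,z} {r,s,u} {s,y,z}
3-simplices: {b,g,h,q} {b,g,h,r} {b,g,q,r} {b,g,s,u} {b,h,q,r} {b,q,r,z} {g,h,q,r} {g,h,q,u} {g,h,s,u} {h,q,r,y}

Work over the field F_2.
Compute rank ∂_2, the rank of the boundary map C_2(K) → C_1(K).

n_0=9 n_1=34 n_2=40 n_3=10  [Z2]
∂1: piv[bg,bh,bq,br,bs,bu,by,bz] rk=8  ker:gh,gq,gr,gs,gu,gy,gz,hq,hr,hs,hu,hy,hz,qr,qs,qu,qy,qz,rs,ru,ry,rz,su,sy,sz,yz
∂2: piv[bgh,bgq,bgr,bgs,bgu,bhq,bhr,bhs,bhu,bhz,bqr,bqy,bqz,brz,bsu,bsz,ghy,gqu,gqz,gsy,hqy,hry,qrs,qsz,qyz,rsu] rk=26  ker:ghq,ghr,ghs,ghu,gqr,grz,gsu,hqr,hqu,hsu,hsz,qry,qrz,syz
∂3: piv[bghq,bghr,bgqr,bgsu,bhqr,bqrz,ghqu,ghsu,hqry] rk=9  ker:ghqr
rk∂_2=26

rank∂_2=26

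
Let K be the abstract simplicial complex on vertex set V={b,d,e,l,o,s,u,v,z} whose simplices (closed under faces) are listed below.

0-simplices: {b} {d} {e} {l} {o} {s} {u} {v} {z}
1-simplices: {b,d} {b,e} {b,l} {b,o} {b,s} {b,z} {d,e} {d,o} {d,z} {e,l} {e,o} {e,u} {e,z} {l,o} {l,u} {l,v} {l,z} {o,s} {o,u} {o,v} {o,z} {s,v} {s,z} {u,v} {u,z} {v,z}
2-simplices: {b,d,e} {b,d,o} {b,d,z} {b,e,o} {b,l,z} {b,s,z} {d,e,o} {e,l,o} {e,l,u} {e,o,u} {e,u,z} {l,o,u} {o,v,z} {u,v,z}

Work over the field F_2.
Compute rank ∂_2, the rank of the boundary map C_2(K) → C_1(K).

n_0=9 n_1=26 n_2=14  [Z2]
∂1: piv[bd,be,bl,bo,bs,bz,eu,lv] rk=8  ker:de,do,dz,el,eo,ez,lo,lu,lz,os,ou,ov,oz,sv,sz,uv,uz,vz
∂2: piv[bde,bdo,bdz,beo,blz,bsz,elo,elu,eou,euz,ovz,uvz] rk=12  ker:deo,lou
rk∂_2=12

rank∂_2=12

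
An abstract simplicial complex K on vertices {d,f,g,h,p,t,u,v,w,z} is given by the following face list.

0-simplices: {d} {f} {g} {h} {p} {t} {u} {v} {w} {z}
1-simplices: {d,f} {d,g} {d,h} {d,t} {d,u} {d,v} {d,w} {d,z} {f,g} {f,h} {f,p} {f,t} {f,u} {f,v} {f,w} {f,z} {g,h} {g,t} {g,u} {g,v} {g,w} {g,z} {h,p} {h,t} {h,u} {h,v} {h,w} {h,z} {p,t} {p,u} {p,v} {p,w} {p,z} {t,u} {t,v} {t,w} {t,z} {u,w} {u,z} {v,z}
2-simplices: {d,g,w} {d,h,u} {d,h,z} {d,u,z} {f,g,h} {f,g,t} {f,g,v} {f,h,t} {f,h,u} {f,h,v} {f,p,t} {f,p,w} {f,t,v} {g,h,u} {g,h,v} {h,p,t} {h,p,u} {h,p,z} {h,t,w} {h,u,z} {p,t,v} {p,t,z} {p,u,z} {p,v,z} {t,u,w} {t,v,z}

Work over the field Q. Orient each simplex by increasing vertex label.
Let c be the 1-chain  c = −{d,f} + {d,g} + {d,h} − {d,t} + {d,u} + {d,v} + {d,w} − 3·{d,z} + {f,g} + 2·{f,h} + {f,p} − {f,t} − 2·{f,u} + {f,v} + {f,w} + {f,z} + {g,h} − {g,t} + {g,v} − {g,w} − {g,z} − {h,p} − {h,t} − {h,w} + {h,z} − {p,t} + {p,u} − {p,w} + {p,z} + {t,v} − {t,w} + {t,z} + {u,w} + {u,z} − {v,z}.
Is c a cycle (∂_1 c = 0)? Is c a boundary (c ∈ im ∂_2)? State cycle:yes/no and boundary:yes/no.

cycle:no boundary:no

n_0=10 n_1=40 n_2=26  [Q]
∂1: piv[df,dg,dh,dt,du,dv,dw,dz,fp] rk=9  ker:fg,fh,ft,fu,fv,fw,fz,gh,gt,gu,gv,gw,gz,hp,ht,hu,hv,hw,hz,pt,pu,pv,pw,pz,tu,tv,tw,tz,uw,uz,vz
∂2: piv[dgw,dhu,dhz,duz,fgh,fgt,fgv,fht,fhu,fhv,fpt,fpw,ftv,ghu,hpt,hpu,hpz,htw,ptv,ptz,pvz,tuw] rk=22  ker:ghv,huz,puz,tvz
∂1c = −5·{f} + 3·{g} + 6·{h} − 6·{t} − 2·{u} + 5·{v} − {w}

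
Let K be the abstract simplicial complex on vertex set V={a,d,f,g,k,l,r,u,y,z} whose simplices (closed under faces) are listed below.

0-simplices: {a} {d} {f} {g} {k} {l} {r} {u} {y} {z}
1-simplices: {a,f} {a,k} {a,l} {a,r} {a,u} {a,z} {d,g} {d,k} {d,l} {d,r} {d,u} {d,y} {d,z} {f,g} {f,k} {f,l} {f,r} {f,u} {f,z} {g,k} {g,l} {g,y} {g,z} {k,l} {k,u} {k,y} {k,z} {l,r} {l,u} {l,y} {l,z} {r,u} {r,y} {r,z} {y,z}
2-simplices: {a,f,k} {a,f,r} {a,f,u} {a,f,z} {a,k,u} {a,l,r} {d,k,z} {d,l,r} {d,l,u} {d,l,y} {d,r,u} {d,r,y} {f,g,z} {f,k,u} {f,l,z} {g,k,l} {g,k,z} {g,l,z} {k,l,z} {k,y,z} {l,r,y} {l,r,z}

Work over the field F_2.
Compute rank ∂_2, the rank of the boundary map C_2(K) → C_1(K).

rank∂_2=19

n_0=10 n_1=35 n_2=22  [Z2]
∂1: piv[af,ak,al,ar,au,az,dg,dk,dy] rk=9  ker:dl,dr,du,dz,fg,fk,fl,fr,fu,fz,gk,gl,gy,gz,kl,ku,ky,kz,lr,lu,ly,lz,ru,ry,rz,yz
∂2: piv[afk,afr,afu,afz,aku,alr,dkz,dlr,dlu,dly,dru,dry,fgz,flz,gkl,gkz,glz,kyz,lrz] rk=19  ker:fku,klz,lry
rk∂_2=19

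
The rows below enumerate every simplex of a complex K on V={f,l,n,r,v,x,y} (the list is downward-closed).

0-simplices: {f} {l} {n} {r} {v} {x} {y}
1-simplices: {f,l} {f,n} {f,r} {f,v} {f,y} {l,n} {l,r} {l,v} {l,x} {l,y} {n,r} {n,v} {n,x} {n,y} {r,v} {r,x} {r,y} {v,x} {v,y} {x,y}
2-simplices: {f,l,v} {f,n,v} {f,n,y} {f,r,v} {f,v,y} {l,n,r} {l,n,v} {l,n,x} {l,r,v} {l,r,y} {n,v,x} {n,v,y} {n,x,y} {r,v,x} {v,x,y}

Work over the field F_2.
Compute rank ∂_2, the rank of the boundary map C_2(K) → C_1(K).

rank∂_2=13

n_0=7 n_1=20 n_2=15  [Z2]
∂1: piv[fl,fn,fr,fv,fy,lx] rk=6  ker:ln,lr,lv,ly,nr,nv,nx,ny,rv,rx,ry,vx,vy,xy
∂2: piv[flv,fnv,fny,frv,fvy,lnr,lnv,lnx,lrv,lry,nvx,nxy,rvx] rk=13  ker:nvy,vxy
rk∂_2=13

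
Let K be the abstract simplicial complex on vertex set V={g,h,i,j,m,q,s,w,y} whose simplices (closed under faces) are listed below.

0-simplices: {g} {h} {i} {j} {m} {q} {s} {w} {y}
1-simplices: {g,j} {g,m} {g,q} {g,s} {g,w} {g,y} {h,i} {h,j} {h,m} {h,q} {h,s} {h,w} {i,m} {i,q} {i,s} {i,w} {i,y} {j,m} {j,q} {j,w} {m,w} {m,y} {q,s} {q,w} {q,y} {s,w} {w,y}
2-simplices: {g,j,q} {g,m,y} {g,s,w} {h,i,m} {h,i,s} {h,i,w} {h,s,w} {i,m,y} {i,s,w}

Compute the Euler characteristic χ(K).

n_0=9 n_1=27 n_2=9
χ=+9−27+9=-9

χ(K)=-9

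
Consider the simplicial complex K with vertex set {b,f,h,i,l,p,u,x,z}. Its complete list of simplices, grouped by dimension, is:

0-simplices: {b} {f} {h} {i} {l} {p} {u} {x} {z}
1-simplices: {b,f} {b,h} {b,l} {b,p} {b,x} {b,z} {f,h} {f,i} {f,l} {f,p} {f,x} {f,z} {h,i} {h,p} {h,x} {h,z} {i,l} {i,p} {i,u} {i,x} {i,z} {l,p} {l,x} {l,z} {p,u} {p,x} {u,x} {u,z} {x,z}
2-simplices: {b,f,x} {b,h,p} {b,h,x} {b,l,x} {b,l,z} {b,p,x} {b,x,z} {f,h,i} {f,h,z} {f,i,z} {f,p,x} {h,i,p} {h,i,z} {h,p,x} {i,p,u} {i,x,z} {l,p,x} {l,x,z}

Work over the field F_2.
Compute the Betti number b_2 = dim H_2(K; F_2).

n_0=9 n_1=29 n_2=18  [Z2]
∂1: piv[bf,bh,bl,bp,bx,bz,fi,iu] rk=8  ker:fh,fl,fp,fx,fz,hi,hp,hx,hz,il,ip,ix,iz,lp,lx,lz,pu,px,ux,uz,xz
∂2: piv[bfx,bhp,bhx,blx,blz,bpx,bxz,fhi,fhz,fiz,fpx,hip,ipu,ixz,lpx] rk=15  ker:hiz,hpx,lxz
b_2=(18−15)−0=3

b_2=3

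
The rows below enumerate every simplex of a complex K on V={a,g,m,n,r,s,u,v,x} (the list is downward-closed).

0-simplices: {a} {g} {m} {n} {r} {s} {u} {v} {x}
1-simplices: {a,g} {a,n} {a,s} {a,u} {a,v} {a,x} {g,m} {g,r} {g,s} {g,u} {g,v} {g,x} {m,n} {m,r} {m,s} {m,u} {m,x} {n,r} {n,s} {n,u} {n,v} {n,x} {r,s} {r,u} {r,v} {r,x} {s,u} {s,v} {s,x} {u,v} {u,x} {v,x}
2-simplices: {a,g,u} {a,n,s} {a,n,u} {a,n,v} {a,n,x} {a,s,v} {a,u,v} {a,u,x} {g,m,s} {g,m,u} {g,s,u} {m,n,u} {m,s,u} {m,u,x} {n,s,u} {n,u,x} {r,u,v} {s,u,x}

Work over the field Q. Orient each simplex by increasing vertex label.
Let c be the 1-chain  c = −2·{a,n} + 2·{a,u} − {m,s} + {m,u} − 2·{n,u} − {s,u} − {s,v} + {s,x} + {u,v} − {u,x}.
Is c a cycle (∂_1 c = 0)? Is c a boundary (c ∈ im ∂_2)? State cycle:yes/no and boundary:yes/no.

cycle:yes boundary:yes

n_0=9 n_1=32 n_2=18  [Q]
∂1: piv[ag,an,as,au,av,ax,gm,gr] rk=8  ker:gs,gu,gv,gx,mn,mr,ms,mu,mx,nr,ns,nu,nv,nx,rs,ru,rv,rx,su,sv,sx,uv,ux,vx
∂2: piv[agu,ans,anu,anv,anx,asv,auv,aux,gms,gmu,gsu,mnu,mux,nsu,ruv,sux] rk=16  ker:msu,nux
∂1c = 0
c vs im∂2: reduces to 0 ⇒ boundary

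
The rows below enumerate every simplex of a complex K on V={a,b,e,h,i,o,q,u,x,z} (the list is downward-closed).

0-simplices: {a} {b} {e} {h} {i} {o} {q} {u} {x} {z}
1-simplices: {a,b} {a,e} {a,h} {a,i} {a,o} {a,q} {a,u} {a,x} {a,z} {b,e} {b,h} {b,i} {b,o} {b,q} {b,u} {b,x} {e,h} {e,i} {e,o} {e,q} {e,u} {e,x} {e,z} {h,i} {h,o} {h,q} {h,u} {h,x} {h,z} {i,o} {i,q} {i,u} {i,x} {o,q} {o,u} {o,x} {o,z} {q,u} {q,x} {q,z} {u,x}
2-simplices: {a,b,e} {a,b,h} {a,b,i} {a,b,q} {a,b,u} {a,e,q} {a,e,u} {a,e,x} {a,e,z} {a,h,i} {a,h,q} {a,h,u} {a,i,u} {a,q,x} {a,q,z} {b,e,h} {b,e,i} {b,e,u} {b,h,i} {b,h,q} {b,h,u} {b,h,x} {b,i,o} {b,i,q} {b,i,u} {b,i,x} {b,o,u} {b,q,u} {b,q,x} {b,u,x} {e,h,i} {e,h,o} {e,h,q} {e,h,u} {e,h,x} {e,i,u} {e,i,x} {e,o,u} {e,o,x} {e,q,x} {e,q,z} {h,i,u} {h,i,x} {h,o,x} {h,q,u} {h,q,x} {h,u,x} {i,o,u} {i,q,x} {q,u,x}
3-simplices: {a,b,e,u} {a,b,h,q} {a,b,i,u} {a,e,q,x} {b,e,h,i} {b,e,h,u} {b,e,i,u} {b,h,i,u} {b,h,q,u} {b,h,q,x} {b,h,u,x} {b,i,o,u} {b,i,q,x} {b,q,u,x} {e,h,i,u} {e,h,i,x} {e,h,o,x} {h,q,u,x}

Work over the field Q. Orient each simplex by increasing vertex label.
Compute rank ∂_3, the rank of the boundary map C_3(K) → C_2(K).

n_0=10 n_1=41 n_2=50 n_3=18  [Q]
∂1: piv[ab,ae,ah,ai,ao,aq,au,ax,az] rk=9  ker:be,bh,bi,bo,bq,bu,bx,eh,ei,eo,eq,eu,ex,ez,hi,ho,hq,hu,hx,hz,io,iq,iu,ix,oq,ou,ox,oz,qu,qx,qz,ux
∂2: piv[abe,abh,abi,abq,abu,aeq,aeu,aex,aez,ahi,ahq,ahu,aiu,aqx,aqz,beh,bei,bhx,bio,biq,bix,bou,bqu,bqx,bux,eho,eou,eox] rk=28  ker:beu,bhi,bhq,bhu,biu,ehi,ehq,ehu,ehx,eiu,eix,eqx,eqz,hiu,hix,hox,hqu,hqx,hux,iou,iqx,qux
∂3: piv[abeu,abhq,abiu,aeqx,behi,behu,beiu,bhiu,bhqu,bhqx,bhux,biou,biqx,bqux,ehix,ehox] rk=16  ker:ehiu,hqux
rk∂_3=16

rank∂_3=16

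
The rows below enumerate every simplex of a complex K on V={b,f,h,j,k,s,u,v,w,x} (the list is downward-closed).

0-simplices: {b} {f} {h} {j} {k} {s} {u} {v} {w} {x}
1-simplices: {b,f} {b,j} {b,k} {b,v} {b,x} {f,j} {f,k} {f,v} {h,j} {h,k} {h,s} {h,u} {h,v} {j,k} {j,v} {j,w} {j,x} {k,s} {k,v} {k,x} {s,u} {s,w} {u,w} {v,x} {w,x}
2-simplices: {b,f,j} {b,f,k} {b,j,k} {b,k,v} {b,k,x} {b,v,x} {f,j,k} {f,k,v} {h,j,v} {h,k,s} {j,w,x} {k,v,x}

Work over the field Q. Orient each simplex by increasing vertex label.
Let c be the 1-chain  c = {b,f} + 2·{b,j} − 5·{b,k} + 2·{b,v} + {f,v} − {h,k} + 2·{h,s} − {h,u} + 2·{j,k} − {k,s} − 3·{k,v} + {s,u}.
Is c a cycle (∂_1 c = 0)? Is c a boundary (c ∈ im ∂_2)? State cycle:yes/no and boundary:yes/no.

n_0=10 n_1=25 n_2=12  [Q]
∂1: piv[bf,bj,bk,bv,bx,hj,hs,hu,jw] rk=9  ker:fj,fk,fv,hk,hv,jk,jv,jx,ks,kv,kx,su,sw,uw,vx,wx
∂2: piv[bfj,bfk,bjk,bkv,bkx,bvx,fkv,hjv,hks,jwx] rk=10  ker:fjk,kvx
∂1c = 0
c vs im∂2: residual ≠ 0 ⇒ not boundary

cycle:yes boundary:no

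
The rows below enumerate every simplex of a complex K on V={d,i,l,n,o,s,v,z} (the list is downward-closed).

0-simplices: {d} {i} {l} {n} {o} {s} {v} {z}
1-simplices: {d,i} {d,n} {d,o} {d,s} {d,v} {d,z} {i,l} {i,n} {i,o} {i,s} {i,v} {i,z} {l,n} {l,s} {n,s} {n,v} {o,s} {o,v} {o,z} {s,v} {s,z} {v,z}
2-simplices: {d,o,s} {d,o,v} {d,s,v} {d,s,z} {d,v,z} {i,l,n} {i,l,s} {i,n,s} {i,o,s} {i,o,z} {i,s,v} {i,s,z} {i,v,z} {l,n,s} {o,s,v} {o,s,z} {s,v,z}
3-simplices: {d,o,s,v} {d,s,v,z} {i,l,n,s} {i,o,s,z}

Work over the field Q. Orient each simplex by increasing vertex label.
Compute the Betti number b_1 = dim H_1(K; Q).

b_1=3

n_0=8 n_1=22 n_2=17 n_3=4  [Q]
∂1: piv[di,dn,do,ds,dv,dz,il] rk=7  ker:in,io,is,iv,iz,ln,ls,ns,nv,os,ov,oz,sv,sz,vz
∂2: piv[dos,dov,dsv,dsz,dvz,iln,ils,ins,ios,ioz,isv,isz] rk=12  ker:ivz,lns,osv,osz,svz
∂3: piv[dosv,dsvz,ilns,iosz] rk=4
b_1=(22−7)−12=3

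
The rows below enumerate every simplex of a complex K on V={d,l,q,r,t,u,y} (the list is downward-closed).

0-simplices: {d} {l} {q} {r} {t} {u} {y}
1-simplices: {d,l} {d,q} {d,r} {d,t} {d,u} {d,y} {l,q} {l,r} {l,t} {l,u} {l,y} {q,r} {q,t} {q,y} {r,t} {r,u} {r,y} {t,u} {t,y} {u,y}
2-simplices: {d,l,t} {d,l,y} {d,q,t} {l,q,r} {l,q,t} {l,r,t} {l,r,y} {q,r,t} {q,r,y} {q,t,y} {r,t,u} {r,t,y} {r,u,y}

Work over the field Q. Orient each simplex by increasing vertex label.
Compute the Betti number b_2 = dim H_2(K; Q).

n_0=7 n_1=20 n_2=13  [Q]
∂1: piv[dl,dq,dr,dt,du,dy] rk=6  ker:lq,lr,lt,lu,ly,qr,qt,qy,rt,ru,ry,tu,ty,uy
∂2: piv[dlt,dly,dqt,lqr,lqt,lrt,lry,qry,qty,rtu,ruy] rk=11  ker:qrt,rty
b_2=(13−11)−0=2

b_2=2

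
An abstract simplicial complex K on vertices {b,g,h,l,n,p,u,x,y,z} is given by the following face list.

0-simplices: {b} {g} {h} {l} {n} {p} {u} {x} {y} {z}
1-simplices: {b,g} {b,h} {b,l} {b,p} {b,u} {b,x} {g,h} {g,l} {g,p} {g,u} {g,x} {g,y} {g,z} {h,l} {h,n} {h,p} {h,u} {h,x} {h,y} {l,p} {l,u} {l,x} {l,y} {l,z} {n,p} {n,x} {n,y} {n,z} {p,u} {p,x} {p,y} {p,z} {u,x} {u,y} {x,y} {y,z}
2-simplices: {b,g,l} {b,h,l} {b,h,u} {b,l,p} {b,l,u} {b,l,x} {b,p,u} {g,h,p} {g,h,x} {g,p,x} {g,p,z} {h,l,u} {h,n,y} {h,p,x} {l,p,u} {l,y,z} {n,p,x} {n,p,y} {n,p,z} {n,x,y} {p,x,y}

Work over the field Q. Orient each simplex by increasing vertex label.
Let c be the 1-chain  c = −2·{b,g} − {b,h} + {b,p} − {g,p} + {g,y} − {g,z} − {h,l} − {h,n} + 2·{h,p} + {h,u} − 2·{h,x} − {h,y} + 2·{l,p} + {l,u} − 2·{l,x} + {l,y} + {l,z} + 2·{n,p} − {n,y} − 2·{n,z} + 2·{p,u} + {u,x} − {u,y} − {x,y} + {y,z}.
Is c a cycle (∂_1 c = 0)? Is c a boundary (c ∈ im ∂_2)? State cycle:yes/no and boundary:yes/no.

cycle:no boundary:no

n_0=10 n_1=36 n_2=21  [Q]
∂1: piv[bg,bh,bl,bp,bu,bx,gy,gz,hn] rk=9  ker:gh,gl,gp,gu,gx,hl,hp,hu,hx,hy,lp,lu,lx,ly,lz,np,nx,ny,nz,pu,px,py,pz,ux,uy,xy,yz
∂2: piv[bgl,bhl,bhu,blp,blu,blx,bpu,ghp,ghx,gpx,gpz,hny,lyz,npx,npy,npz,nxy] rk=17  ker:hlu,hpx,lpu,pxy
∂1c = 2·{b} − {g} + {h} − 4·{l} + 4·{p} + 4·{u} − 2·{x} − 3·{y} − {z}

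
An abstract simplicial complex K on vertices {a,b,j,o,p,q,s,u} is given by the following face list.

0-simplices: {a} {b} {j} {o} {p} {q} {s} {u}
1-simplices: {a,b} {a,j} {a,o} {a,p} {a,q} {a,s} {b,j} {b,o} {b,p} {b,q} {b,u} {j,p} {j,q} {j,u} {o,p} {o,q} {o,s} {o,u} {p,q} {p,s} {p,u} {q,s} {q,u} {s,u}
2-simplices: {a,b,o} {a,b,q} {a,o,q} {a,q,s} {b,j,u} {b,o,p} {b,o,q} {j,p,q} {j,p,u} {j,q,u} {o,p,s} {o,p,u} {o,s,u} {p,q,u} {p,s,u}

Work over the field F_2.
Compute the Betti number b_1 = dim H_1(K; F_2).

n_0=8 n_1=24 n_2=15  [Z2]
∂1: piv[ab,aj,ao,ap,aq,as,bu] rk=7  ker:bj,bo,bp,bq,jp,jq,ju,op,oq,os,ou,pq,ps,pu,qs,qu,su
∂2: piv[abo,abq,aoq,aqs,bju,bop,jpq,jpu,jqu,ops,opu,osu] rk=12  ker:boq,pqu,psu
b_1=(24−7)−12=5

b_1=5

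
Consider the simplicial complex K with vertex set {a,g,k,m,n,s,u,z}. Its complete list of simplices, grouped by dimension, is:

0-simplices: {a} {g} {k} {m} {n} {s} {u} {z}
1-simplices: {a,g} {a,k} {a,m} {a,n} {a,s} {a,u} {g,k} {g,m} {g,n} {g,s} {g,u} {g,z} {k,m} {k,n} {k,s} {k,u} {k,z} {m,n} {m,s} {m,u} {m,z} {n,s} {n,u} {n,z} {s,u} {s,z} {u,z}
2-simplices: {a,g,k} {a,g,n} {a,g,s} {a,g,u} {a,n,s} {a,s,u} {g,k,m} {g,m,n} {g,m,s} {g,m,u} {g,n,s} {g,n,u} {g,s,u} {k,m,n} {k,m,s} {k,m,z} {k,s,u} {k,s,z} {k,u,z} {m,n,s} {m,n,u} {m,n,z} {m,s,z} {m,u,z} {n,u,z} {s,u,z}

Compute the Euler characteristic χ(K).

χ(K)=7

n_0=8 n_1=27 n_2=26
χ=+8−27+26=7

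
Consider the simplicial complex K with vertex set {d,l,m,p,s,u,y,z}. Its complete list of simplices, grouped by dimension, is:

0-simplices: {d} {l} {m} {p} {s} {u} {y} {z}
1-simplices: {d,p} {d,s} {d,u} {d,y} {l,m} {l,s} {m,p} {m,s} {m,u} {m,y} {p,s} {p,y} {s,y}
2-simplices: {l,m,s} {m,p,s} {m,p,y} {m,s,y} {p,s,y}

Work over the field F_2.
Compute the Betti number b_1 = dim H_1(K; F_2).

b_1=3

n_0=8 n_1=13 n_2=5  [Z2]
∂1: piv[dp,ds,du,dy,lm,ls] rk=6  ker:mp,ms,mu,my,ps,py,sy
∂2: piv[lms,mps,mpy,msy] rk=4  ker:psy
b_1=(13−6)−4=3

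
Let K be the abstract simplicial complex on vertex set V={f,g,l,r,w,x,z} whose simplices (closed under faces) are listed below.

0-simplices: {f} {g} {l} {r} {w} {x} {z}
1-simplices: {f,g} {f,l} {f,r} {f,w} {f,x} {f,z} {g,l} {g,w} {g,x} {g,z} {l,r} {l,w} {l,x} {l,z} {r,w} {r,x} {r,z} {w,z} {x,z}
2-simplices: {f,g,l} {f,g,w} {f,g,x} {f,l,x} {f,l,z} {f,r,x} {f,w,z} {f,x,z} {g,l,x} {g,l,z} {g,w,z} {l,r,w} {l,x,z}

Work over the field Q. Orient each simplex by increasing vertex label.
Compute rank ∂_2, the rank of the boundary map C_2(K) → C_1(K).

n_0=7 n_1=19 n_2=13  [Q]
∂1: piv[fg,fl,fr,fw,fx,fz] rk=6  ker:gl,gw,gx,gz,lr,lw,lx,lz,rw,rx,rz,wz,xz
∂2: piv[fgl,fgw,fgx,flx,flz,frx,fwz,fxz,glz,lrw] rk=10  ker:glx,gwz,lxz
rk∂_2=10

rank∂_2=10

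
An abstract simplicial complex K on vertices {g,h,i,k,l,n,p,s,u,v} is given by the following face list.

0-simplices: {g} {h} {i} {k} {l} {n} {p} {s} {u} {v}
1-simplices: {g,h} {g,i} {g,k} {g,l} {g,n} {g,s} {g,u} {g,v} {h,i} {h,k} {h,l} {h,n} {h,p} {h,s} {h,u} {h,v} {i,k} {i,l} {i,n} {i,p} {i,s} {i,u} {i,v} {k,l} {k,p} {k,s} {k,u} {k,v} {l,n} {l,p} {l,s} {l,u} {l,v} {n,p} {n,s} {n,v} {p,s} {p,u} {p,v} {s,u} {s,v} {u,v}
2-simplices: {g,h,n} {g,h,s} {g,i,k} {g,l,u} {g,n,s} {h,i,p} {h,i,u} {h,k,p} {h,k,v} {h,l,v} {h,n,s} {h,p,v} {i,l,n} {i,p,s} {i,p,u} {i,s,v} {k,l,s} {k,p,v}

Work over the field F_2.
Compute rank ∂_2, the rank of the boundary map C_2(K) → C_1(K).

rank∂_2=16

n_0=10 n_1=42 n_2=18  [Z2]
∂1: piv[gh,gi,gk,gl,gn,gs,gu,gv,hp] rk=9  ker:hi,hk,hl,hn,hs,hu,hv,ik,il,in,ip,is,iu,iv,kl,kp,ks,ku,kv,ln,lp,ls,lu,lv,np,ns,nv,ps,pu,pv,su,sv,uv
∂2: piv[ghn,ghs,gik,glu,gns,hip,hiu,hkp,hkv,hlv,hpv,iln,ips,ipu,isv,kls] rk=16  ker:hns,kpv
rk∂_2=16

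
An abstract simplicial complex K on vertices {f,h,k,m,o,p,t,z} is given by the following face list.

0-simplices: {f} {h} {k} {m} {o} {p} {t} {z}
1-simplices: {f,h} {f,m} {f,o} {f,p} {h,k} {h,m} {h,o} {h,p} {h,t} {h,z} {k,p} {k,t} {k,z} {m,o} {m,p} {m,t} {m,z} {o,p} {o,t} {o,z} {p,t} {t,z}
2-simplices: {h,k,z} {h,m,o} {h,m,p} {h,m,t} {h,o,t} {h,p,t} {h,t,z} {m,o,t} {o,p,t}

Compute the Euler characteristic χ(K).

n_0=8 n_1=22 n_2=9
χ=+8−22+9=-5

χ(K)=-5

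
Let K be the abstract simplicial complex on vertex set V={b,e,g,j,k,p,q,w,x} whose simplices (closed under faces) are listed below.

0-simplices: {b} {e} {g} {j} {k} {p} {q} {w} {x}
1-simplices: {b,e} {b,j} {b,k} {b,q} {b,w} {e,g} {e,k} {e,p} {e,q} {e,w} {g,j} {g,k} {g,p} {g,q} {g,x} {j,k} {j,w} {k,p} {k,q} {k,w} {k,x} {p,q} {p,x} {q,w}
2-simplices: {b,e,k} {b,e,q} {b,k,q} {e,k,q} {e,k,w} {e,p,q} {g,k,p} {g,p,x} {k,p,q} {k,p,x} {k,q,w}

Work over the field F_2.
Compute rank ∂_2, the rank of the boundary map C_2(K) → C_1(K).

n_0=9 n_1=24 n_2=11  [Z2]
∂1: piv[be,bj,bk,bq,bw,eg,ep,gx] rk=8  ker:ek,eq,ew,gj,gk,gp,gq,jk,jw,kp,kq,kw,kx,pq,px,qw
∂2: piv[bek,beq,bkq,ekw,epq,gkp,gpx,kpq,kpx,kqw] rk=10  ker:ekq
rk∂_2=10

rank∂_2=10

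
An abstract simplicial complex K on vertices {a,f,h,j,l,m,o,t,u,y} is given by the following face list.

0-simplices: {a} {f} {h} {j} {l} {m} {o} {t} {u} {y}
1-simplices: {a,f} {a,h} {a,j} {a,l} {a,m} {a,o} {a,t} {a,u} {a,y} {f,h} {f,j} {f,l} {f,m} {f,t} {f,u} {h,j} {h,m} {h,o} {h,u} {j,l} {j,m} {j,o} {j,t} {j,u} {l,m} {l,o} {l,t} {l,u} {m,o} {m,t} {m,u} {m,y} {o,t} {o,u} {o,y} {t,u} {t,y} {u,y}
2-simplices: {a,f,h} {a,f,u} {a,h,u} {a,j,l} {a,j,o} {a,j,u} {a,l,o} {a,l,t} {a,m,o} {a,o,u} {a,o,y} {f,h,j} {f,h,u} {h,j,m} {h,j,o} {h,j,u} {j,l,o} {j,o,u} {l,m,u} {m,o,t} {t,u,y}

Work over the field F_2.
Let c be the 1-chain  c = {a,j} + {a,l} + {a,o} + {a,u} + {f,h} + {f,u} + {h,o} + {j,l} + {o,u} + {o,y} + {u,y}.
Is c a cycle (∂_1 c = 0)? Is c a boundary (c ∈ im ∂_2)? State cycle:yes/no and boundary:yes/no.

cycle:yes boundary:no

n_0=10 n_1=38 n_2=21  [Z2]
∂1: piv[af,ah,aj,al,am,ao,at,au,ay] rk=9  ker:fh,fj,fl,fm,ft,fu,hj,hm,ho,hu,jl,jm,jo,jt,ju,lm,lo,lt,lu,mo,mt,mu,my,ot,ou,oy,tu,ty,uy
∂2: piv[afh,afu,ahu,ajl,ajo,aju,alo,alt,amo,aou,aoy,fhj,hjm,hjo,hju,lmu,mot,tuy] rk=18  ker:fhu,jlo,jou
∂1c = 0
c vs im∂2: residual ≠ 0 ⇒ not boundary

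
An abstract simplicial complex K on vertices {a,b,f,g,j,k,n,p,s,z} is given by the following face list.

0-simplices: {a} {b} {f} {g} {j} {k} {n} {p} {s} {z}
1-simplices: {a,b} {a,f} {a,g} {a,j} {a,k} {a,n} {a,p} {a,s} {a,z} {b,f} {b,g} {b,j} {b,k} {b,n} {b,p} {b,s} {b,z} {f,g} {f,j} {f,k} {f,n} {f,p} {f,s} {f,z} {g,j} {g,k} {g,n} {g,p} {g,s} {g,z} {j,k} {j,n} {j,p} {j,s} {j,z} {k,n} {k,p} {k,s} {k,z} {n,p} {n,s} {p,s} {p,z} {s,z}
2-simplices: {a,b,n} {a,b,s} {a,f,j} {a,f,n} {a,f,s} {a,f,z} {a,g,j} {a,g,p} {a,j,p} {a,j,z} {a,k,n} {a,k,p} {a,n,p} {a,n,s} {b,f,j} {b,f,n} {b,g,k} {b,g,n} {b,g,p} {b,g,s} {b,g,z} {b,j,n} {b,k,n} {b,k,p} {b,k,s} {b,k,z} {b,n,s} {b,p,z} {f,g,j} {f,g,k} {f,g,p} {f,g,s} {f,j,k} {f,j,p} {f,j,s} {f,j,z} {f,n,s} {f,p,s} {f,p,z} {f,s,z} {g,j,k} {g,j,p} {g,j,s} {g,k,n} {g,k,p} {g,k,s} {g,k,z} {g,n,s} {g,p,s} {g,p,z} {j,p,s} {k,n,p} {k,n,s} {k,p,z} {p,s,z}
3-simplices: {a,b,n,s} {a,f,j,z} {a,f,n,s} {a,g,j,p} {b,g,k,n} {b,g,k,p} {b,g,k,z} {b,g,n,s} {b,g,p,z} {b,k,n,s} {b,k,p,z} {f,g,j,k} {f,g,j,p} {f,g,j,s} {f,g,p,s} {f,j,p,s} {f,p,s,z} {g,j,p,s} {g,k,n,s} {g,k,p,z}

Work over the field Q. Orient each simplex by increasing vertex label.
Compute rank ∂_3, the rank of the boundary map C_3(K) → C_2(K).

n_0=10 n_1=44 n_2=55 n_3=20  [Q]
∂1: piv[ab,af,ag,aj,ak,an,ap,as,az] rk=9  ker:bf,bg,bj,bk,bn,bp,bs,bz,fg,fj,fk,fn,fp,fs,fz,gj,gk,gn,gp,gs,gz,jk,jn,jp,js,jz,kn,kp,ks,kz,np,ns,ps,pz,sz
∂2: piv[abn,abs,afj,afn,afs,afz,agj,agp,ajp,ajz,akn,akp,anp,ans,bfj,bfn,bgk,bgn,bgp,bgs,bgz,bjn,bkn,bkp,bks,bkz,bpz,fgj,fgk,fgp,fjk,fjs,fps,fpz,fsz] rk=35  ker:bns,fgs,fjp,fjz,fns,gjk,gjp,gjs,gkn,gkp,gks,gkz,gns,gps,gpz,jps,knp,kns,kpz,psz
∂3: piv[abns,afjz,afns,agjp,bgkn,bgkp,bgkz,bgns,bgpz,bkns,bkpz,fgjk,fgjp,fgjs,fgps,fjps,fpsz,gkns] rk=18  ker:gjps,gkpz
rk∂_3=18

rank∂_3=18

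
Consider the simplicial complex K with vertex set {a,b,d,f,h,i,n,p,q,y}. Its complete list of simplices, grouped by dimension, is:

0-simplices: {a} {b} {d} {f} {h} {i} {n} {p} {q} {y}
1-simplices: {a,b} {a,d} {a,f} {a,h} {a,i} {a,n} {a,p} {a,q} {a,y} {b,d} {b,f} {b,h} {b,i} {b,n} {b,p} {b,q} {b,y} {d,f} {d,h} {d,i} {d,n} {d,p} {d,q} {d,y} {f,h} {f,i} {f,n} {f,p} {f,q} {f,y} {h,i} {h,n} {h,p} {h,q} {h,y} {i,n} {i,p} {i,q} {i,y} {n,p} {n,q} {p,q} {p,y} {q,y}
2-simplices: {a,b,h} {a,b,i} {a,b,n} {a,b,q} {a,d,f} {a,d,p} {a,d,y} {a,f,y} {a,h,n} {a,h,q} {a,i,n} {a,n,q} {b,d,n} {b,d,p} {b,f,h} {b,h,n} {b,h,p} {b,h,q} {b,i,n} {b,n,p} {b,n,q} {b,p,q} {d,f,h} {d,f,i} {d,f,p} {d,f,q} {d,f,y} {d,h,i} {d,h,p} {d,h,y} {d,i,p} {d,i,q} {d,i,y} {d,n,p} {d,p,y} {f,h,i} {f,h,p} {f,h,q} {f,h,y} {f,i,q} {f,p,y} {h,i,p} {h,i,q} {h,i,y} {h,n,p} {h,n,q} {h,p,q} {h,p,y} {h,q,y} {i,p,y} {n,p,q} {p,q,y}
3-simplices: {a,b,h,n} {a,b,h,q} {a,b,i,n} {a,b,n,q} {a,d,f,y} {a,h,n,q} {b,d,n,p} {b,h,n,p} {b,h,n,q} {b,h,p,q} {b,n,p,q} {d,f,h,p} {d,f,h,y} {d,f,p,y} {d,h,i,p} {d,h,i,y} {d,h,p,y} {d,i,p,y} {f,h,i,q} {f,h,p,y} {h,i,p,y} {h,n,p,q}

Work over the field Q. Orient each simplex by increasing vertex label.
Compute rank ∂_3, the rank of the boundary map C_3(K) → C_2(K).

rank∂_3=18

n_0=10 n_1=44 n_2=52 n_3=22  [Q]
∂1: piv[ab,ad,af,ah,ai,an,ap,aq,ay] rk=9  ker:bd,bf,bh,bi,bn,bp,bq,by,df,dh,di,dn,dp,dq,dy,fh,fi,fn,fp,fq,fy,hi,hn,hp,hq,hy,in,ip,iq,iy,np,nq,pq,py,qy
∂2: piv[abh,abi,abn,abq,adf,adp,ady,afy,ahn,ahq,ain,anq,bdn,bdp,bfh,bhp,bnp,bpq,dfh,dfi,dfp,dfq,dhi,dhp,dhy,dip,diq,diy,dpy,fhq,hqy] rk=31  ker:bhn,bhq,bin,bnq,dfy,dnp,fhi,fhp,fhy,fiq,fpy,hip,hiq,hiy,hnp,hnq,hpq,hpy,ipy,npq,pqy
∂3: piv[abhn,abhq,abin,abnq,adfy,ahnq,bdnp,bhnp,bhpq,bnpq,dfhp,dfhy,dfpy,dhip,dhiy,dhpy,dipy,fhiq] rk=18  ker:bhnq,fhpy,hipy,hnpq
rk∂_3=18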